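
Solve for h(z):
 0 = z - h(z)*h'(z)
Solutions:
 h(z) = -sqrt(C1 + z^2)
 h(z) = sqrt(C1 + z^2)


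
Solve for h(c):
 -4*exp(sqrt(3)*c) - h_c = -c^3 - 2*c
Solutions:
 h(c) = C1 + c^4/4 + c^2 - 4*sqrt(3)*exp(sqrt(3)*c)/3


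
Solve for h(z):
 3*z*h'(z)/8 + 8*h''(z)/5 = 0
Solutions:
 h(z) = C1 + C2*erf(sqrt(30)*z/16)


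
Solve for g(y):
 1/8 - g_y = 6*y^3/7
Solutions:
 g(y) = C1 - 3*y^4/14 + y/8


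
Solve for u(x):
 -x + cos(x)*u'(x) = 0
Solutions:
 u(x) = C1 + Integral(x/cos(x), x)


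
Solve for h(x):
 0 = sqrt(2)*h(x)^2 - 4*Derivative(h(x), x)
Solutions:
 h(x) = -4/(C1 + sqrt(2)*x)


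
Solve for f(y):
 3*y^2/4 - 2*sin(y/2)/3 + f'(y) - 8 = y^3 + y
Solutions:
 f(y) = C1 + y^4/4 - y^3/4 + y^2/2 + 8*y - 4*cos(y/2)/3


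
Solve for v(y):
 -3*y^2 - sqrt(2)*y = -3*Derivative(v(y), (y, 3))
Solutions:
 v(y) = C1 + C2*y + C3*y^2 + y^5/60 + sqrt(2)*y^4/72


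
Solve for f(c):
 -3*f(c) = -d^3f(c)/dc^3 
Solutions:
 f(c) = C3*exp(3^(1/3)*c) + (C1*sin(3^(5/6)*c/2) + C2*cos(3^(5/6)*c/2))*exp(-3^(1/3)*c/2)


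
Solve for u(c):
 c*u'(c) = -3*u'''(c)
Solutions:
 u(c) = C1 + Integral(C2*airyai(-3^(2/3)*c/3) + C3*airybi(-3^(2/3)*c/3), c)


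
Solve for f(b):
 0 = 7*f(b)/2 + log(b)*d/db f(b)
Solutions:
 f(b) = C1*exp(-7*li(b)/2)


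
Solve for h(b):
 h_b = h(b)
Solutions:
 h(b) = C1*exp(b)


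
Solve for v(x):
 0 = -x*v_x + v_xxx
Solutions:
 v(x) = C1 + Integral(C2*airyai(x) + C3*airybi(x), x)


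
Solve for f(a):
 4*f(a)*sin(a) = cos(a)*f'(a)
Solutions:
 f(a) = C1/cos(a)^4


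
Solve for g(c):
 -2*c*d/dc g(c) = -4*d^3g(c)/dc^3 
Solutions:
 g(c) = C1 + Integral(C2*airyai(2^(2/3)*c/2) + C3*airybi(2^(2/3)*c/2), c)


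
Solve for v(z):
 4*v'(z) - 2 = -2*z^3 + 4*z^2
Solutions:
 v(z) = C1 - z^4/8 + z^3/3 + z/2


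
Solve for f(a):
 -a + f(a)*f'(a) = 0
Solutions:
 f(a) = -sqrt(C1 + a^2)
 f(a) = sqrt(C1 + a^2)


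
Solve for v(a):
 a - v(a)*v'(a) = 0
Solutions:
 v(a) = -sqrt(C1 + a^2)
 v(a) = sqrt(C1 + a^2)


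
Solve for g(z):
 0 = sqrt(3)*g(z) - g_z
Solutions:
 g(z) = C1*exp(sqrt(3)*z)


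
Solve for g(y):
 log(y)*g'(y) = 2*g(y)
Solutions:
 g(y) = C1*exp(2*li(y))


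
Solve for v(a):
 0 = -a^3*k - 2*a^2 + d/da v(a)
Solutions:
 v(a) = C1 + a^4*k/4 + 2*a^3/3


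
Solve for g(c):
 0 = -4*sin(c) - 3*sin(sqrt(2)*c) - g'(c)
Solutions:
 g(c) = C1 + 4*cos(c) + 3*sqrt(2)*cos(sqrt(2)*c)/2


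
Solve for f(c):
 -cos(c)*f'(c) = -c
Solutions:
 f(c) = C1 + Integral(c/cos(c), c)


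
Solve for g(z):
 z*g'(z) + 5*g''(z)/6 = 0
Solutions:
 g(z) = C1 + C2*erf(sqrt(15)*z/5)


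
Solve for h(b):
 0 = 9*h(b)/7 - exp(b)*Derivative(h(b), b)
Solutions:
 h(b) = C1*exp(-9*exp(-b)/7)


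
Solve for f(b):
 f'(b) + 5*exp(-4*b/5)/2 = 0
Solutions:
 f(b) = C1 + 25*exp(-4*b/5)/8


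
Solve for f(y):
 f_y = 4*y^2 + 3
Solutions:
 f(y) = C1 + 4*y^3/3 + 3*y


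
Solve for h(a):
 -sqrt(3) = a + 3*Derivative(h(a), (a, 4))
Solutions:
 h(a) = C1 + C2*a + C3*a^2 + C4*a^3 - a^5/360 - sqrt(3)*a^4/72


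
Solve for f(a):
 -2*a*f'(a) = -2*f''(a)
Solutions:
 f(a) = C1 + C2*erfi(sqrt(2)*a/2)


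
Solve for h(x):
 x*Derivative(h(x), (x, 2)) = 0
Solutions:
 h(x) = C1 + C2*x


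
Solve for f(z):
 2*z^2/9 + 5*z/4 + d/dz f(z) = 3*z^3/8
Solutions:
 f(z) = C1 + 3*z^4/32 - 2*z^3/27 - 5*z^2/8


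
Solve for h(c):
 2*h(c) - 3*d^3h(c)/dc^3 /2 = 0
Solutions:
 h(c) = C3*exp(6^(2/3)*c/3) + (C1*sin(2^(2/3)*3^(1/6)*c/2) + C2*cos(2^(2/3)*3^(1/6)*c/2))*exp(-6^(2/3)*c/6)


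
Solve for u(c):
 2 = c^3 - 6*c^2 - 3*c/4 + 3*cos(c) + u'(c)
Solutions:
 u(c) = C1 - c^4/4 + 2*c^3 + 3*c^2/8 + 2*c - 3*sin(c)


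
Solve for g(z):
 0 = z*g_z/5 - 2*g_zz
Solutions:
 g(z) = C1 + C2*erfi(sqrt(5)*z/10)


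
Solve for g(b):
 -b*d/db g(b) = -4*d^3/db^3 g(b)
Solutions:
 g(b) = C1 + Integral(C2*airyai(2^(1/3)*b/2) + C3*airybi(2^(1/3)*b/2), b)


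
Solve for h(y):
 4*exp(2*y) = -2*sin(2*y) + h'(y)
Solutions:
 h(y) = C1 + 2*exp(2*y) - cos(2*y)


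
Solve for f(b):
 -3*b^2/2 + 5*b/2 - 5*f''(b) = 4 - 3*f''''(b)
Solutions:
 f(b) = C1 + C2*b + C3*exp(-sqrt(15)*b/3) + C4*exp(sqrt(15)*b/3) - b^4/40 + b^3/12 - 29*b^2/50


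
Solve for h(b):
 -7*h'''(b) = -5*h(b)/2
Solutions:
 h(b) = C3*exp(14^(2/3)*5^(1/3)*b/14) + (C1*sin(14^(2/3)*sqrt(3)*5^(1/3)*b/28) + C2*cos(14^(2/3)*sqrt(3)*5^(1/3)*b/28))*exp(-14^(2/3)*5^(1/3)*b/28)


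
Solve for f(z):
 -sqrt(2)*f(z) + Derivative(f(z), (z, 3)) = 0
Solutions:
 f(z) = C3*exp(2^(1/6)*z) + (C1*sin(2^(1/6)*sqrt(3)*z/2) + C2*cos(2^(1/6)*sqrt(3)*z/2))*exp(-2^(1/6)*z/2)


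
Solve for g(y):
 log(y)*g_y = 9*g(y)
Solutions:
 g(y) = C1*exp(9*li(y))


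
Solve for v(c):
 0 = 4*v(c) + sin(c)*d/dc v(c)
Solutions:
 v(c) = C1*(cos(c)^2 + 2*cos(c) + 1)/(cos(c)^2 - 2*cos(c) + 1)


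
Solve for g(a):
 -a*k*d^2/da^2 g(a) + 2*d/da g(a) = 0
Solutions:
 g(a) = C1 + a^(((re(k) + 2)*re(k) + im(k)^2)/(re(k)^2 + im(k)^2))*(C2*sin(2*log(a)*Abs(im(k))/(re(k)^2 + im(k)^2)) + C3*cos(2*log(a)*im(k)/(re(k)^2 + im(k)^2)))


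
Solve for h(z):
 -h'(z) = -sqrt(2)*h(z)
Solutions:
 h(z) = C1*exp(sqrt(2)*z)


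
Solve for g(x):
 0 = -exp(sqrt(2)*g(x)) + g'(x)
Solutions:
 g(x) = sqrt(2)*(2*log(-1/(C1 + x)) - log(2))/4


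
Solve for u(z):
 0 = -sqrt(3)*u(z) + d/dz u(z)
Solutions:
 u(z) = C1*exp(sqrt(3)*z)


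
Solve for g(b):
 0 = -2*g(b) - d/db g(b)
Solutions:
 g(b) = C1*exp(-2*b)


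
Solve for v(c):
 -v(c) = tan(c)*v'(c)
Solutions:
 v(c) = C1/sin(c)


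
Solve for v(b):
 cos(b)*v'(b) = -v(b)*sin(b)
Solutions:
 v(b) = C1*cos(b)


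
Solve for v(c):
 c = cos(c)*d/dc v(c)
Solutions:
 v(c) = C1 + Integral(c/cos(c), c)


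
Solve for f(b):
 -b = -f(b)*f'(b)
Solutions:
 f(b) = -sqrt(C1 + b^2)
 f(b) = sqrt(C1 + b^2)


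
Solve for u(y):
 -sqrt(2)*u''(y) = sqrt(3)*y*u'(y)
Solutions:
 u(y) = C1 + C2*erf(6^(1/4)*y/2)


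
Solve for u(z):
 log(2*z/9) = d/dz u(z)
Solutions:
 u(z) = C1 + z*log(z) + z*log(2/9) - z


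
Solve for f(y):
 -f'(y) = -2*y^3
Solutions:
 f(y) = C1 + y^4/2


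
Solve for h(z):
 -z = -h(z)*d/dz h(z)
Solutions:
 h(z) = -sqrt(C1 + z^2)
 h(z) = sqrt(C1 + z^2)


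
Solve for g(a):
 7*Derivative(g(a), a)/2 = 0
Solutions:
 g(a) = C1


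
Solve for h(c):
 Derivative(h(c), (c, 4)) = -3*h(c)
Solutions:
 h(c) = (C1*sin(sqrt(2)*3^(1/4)*c/2) + C2*cos(sqrt(2)*3^(1/4)*c/2))*exp(-sqrt(2)*3^(1/4)*c/2) + (C3*sin(sqrt(2)*3^(1/4)*c/2) + C4*cos(sqrt(2)*3^(1/4)*c/2))*exp(sqrt(2)*3^(1/4)*c/2)


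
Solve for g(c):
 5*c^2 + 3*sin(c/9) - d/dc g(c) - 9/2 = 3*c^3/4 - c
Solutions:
 g(c) = C1 - 3*c^4/16 + 5*c^3/3 + c^2/2 - 9*c/2 - 27*cos(c/9)


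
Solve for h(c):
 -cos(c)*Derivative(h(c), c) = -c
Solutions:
 h(c) = C1 + Integral(c/cos(c), c)


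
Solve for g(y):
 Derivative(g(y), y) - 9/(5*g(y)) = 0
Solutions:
 g(y) = -sqrt(C1 + 90*y)/5
 g(y) = sqrt(C1 + 90*y)/5


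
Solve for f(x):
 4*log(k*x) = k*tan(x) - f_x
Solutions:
 f(x) = C1 - k*log(cos(x)) - 4*x*log(k*x) + 4*x


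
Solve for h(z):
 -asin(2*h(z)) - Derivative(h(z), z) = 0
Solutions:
 Integral(1/asin(2*_y), (_y, h(z))) = C1 - z


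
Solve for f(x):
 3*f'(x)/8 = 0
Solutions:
 f(x) = C1


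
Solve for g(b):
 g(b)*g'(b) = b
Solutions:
 g(b) = -sqrt(C1 + b^2)
 g(b) = sqrt(C1 + b^2)


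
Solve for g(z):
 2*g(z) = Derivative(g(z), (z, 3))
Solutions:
 g(z) = C3*exp(2^(1/3)*z) + (C1*sin(2^(1/3)*sqrt(3)*z/2) + C2*cos(2^(1/3)*sqrt(3)*z/2))*exp(-2^(1/3)*z/2)


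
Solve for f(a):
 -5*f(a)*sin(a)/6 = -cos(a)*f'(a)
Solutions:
 f(a) = C1/cos(a)^(5/6)


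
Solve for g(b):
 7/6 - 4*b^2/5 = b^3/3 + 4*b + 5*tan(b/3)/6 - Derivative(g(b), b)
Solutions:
 g(b) = C1 + b^4/12 + 4*b^3/15 + 2*b^2 - 7*b/6 - 5*log(cos(b/3))/2


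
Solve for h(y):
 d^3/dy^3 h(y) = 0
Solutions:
 h(y) = C1 + C2*y + C3*y^2


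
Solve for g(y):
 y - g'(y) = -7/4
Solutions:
 g(y) = C1 + y^2/2 + 7*y/4


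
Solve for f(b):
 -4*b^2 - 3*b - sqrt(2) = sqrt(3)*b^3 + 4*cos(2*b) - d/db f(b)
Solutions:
 f(b) = C1 + sqrt(3)*b^4/4 + 4*b^3/3 + 3*b^2/2 + sqrt(2)*b + 2*sin(2*b)


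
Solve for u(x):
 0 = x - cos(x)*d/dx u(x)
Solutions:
 u(x) = C1 + Integral(x/cos(x), x)


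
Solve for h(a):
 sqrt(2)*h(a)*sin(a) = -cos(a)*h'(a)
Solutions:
 h(a) = C1*cos(a)^(sqrt(2))


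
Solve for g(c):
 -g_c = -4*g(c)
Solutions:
 g(c) = C1*exp(4*c)


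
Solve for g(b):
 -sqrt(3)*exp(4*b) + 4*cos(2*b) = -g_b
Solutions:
 g(b) = C1 + sqrt(3)*exp(4*b)/4 - 2*sin(2*b)


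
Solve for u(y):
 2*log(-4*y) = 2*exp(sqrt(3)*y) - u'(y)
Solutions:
 u(y) = C1 - 2*y*log(-y) + 2*y*(1 - 2*log(2)) + 2*sqrt(3)*exp(sqrt(3)*y)/3


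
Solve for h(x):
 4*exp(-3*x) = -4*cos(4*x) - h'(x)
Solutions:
 h(x) = C1 - sin(4*x) + 4*exp(-3*x)/3


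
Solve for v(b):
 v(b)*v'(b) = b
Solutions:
 v(b) = -sqrt(C1 + b^2)
 v(b) = sqrt(C1 + b^2)


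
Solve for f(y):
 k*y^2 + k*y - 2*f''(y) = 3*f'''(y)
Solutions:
 f(y) = C1 + C2*y + C3*exp(-2*y/3) + k*y^4/24 - k*y^3/6 + 3*k*y^2/4


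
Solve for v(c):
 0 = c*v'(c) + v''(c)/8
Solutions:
 v(c) = C1 + C2*erf(2*c)


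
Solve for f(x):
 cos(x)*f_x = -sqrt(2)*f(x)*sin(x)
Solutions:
 f(x) = C1*cos(x)^(sqrt(2))


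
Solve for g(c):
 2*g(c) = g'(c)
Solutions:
 g(c) = C1*exp(2*c)


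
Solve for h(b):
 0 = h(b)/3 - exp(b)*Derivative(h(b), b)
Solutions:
 h(b) = C1*exp(-exp(-b)/3)


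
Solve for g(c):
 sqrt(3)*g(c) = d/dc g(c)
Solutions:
 g(c) = C1*exp(sqrt(3)*c)


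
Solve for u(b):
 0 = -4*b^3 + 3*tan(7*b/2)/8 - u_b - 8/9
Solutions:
 u(b) = C1 - b^4 - 8*b/9 - 3*log(cos(7*b/2))/28


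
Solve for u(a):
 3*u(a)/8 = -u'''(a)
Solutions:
 u(a) = C3*exp(-3^(1/3)*a/2) + (C1*sin(3^(5/6)*a/4) + C2*cos(3^(5/6)*a/4))*exp(3^(1/3)*a/4)


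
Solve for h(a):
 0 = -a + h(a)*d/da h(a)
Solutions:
 h(a) = -sqrt(C1 + a^2)
 h(a) = sqrt(C1 + a^2)


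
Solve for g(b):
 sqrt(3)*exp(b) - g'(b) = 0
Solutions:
 g(b) = C1 + sqrt(3)*exp(b)


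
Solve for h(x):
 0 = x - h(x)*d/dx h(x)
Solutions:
 h(x) = -sqrt(C1 + x^2)
 h(x) = sqrt(C1 + x^2)


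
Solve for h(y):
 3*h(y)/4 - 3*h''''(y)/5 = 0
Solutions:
 h(y) = C1*exp(-sqrt(2)*5^(1/4)*y/2) + C2*exp(sqrt(2)*5^(1/4)*y/2) + C3*sin(sqrt(2)*5^(1/4)*y/2) + C4*cos(sqrt(2)*5^(1/4)*y/2)


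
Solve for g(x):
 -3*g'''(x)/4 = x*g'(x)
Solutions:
 g(x) = C1 + Integral(C2*airyai(-6^(2/3)*x/3) + C3*airybi(-6^(2/3)*x/3), x)


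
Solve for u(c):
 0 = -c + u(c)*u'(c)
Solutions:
 u(c) = -sqrt(C1 + c^2)
 u(c) = sqrt(C1 + c^2)


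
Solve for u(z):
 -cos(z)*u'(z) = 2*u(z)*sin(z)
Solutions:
 u(z) = C1*cos(z)^2


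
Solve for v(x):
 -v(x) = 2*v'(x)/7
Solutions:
 v(x) = C1*exp(-7*x/2)


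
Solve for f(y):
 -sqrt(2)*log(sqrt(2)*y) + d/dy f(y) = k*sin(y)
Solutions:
 f(y) = C1 - k*cos(y) + sqrt(2)*y*(log(y) - 1) + sqrt(2)*y*log(2)/2


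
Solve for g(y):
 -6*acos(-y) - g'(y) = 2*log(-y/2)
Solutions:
 g(y) = C1 - 2*y*log(-y) - 6*y*acos(-y) + 2*y*log(2) + 2*y - 6*sqrt(1 - y^2)


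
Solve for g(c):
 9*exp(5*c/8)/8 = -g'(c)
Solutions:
 g(c) = C1 - 9*exp(5*c/8)/5


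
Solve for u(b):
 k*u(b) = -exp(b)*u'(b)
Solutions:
 u(b) = C1*exp(k*exp(-b))


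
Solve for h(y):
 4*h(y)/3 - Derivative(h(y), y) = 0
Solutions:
 h(y) = C1*exp(4*y/3)


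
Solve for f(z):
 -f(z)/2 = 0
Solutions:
 f(z) = 0


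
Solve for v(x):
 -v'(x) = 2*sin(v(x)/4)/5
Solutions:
 2*x/5 + 2*log(cos(v(x)/4) - 1) - 2*log(cos(v(x)/4) + 1) = C1


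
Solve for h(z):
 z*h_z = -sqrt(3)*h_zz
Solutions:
 h(z) = C1 + C2*erf(sqrt(2)*3^(3/4)*z/6)


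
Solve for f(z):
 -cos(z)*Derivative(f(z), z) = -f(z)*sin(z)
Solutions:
 f(z) = C1/cos(z)


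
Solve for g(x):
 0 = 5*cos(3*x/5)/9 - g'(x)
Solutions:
 g(x) = C1 + 25*sin(3*x/5)/27


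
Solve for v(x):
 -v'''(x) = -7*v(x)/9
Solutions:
 v(x) = C3*exp(21^(1/3)*x/3) + (C1*sin(3^(5/6)*7^(1/3)*x/6) + C2*cos(3^(5/6)*7^(1/3)*x/6))*exp(-21^(1/3)*x/6)


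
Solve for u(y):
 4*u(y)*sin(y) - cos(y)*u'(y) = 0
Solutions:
 u(y) = C1/cos(y)^4


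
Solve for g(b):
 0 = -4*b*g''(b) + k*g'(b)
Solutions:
 g(b) = C1 + b^(re(k)/4 + 1)*(C2*sin(log(b)*Abs(im(k))/4) + C3*cos(log(b)*im(k)/4))


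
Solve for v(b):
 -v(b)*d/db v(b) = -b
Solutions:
 v(b) = -sqrt(C1 + b^2)
 v(b) = sqrt(C1 + b^2)


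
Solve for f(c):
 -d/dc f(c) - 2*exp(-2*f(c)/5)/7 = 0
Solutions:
 f(c) = 5*log(-sqrt(C1 - 2*c)) - 5*log(35) + 5*log(70)/2
 f(c) = 5*log(C1 - 2*c)/2 - 5*log(35) + 5*log(70)/2


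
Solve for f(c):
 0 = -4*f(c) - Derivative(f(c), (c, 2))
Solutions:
 f(c) = C1*sin(2*c) + C2*cos(2*c)


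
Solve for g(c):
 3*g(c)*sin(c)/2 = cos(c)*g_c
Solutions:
 g(c) = C1/cos(c)^(3/2)


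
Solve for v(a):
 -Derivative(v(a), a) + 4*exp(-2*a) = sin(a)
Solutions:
 v(a) = C1 + cos(a) - 2*exp(-2*a)


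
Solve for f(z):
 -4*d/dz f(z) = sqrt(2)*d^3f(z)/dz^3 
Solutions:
 f(z) = C1 + C2*sin(2^(3/4)*z) + C3*cos(2^(3/4)*z)


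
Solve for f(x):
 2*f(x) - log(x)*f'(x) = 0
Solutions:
 f(x) = C1*exp(2*li(x))


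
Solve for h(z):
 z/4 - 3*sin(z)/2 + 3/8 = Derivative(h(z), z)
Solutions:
 h(z) = C1 + z^2/8 + 3*z/8 + 3*cos(z)/2


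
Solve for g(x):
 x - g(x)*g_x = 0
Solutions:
 g(x) = -sqrt(C1 + x^2)
 g(x) = sqrt(C1 + x^2)


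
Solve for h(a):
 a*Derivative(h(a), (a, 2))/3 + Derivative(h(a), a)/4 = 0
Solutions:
 h(a) = C1 + C2*a^(1/4)


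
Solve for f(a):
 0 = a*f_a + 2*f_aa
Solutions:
 f(a) = C1 + C2*erf(a/2)


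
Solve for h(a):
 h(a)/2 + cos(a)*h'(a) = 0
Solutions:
 h(a) = C1*(sin(a) - 1)^(1/4)/(sin(a) + 1)^(1/4)


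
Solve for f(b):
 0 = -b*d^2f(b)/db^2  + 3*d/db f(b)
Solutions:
 f(b) = C1 + C2*b^4


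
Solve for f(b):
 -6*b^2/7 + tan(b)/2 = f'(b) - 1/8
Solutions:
 f(b) = C1 - 2*b^3/7 + b/8 - log(cos(b))/2


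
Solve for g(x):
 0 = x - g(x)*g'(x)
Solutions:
 g(x) = -sqrt(C1 + x^2)
 g(x) = sqrt(C1 + x^2)


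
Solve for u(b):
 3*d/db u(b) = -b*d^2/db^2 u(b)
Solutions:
 u(b) = C1 + C2/b^2


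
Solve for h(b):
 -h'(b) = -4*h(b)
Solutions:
 h(b) = C1*exp(4*b)


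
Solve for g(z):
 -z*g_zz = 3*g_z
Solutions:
 g(z) = C1 + C2/z^2


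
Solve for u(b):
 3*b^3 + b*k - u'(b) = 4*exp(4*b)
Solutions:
 u(b) = C1 + 3*b^4/4 + b^2*k/2 - exp(4*b)


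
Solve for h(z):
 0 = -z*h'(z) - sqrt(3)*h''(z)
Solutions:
 h(z) = C1 + C2*erf(sqrt(2)*3^(3/4)*z/6)


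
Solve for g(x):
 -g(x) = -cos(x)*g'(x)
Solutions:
 g(x) = C1*sqrt(sin(x) + 1)/sqrt(sin(x) - 1)


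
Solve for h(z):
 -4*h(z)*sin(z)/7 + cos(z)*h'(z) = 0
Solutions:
 h(z) = C1/cos(z)^(4/7)


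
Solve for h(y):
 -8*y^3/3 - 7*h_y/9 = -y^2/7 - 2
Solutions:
 h(y) = C1 - 6*y^4/7 + 3*y^3/49 + 18*y/7


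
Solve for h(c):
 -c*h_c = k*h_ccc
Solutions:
 h(c) = C1 + Integral(C2*airyai(c*(-1/k)^(1/3)) + C3*airybi(c*(-1/k)^(1/3)), c)


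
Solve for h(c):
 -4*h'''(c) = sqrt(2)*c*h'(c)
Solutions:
 h(c) = C1 + Integral(C2*airyai(-sqrt(2)*c/2) + C3*airybi(-sqrt(2)*c/2), c)


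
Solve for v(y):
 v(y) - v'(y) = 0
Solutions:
 v(y) = C1*exp(y)


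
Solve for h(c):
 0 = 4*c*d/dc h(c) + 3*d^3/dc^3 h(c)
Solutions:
 h(c) = C1 + Integral(C2*airyai(-6^(2/3)*c/3) + C3*airybi(-6^(2/3)*c/3), c)


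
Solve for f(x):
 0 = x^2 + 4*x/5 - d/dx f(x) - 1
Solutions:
 f(x) = C1 + x^3/3 + 2*x^2/5 - x


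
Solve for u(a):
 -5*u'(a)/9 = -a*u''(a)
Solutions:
 u(a) = C1 + C2*a^(14/9)


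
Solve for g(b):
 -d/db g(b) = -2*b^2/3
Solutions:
 g(b) = C1 + 2*b^3/9


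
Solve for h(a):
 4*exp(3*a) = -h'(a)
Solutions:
 h(a) = C1 - 4*exp(3*a)/3


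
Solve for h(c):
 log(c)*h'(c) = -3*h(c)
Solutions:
 h(c) = C1*exp(-3*li(c))


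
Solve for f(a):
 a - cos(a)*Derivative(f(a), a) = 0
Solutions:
 f(a) = C1 + Integral(a/cos(a), a)


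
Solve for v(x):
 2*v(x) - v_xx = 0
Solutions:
 v(x) = C1*exp(-sqrt(2)*x) + C2*exp(sqrt(2)*x)


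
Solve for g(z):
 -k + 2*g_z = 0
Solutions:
 g(z) = C1 + k*z/2


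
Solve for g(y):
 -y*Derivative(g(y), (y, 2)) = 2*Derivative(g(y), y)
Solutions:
 g(y) = C1 + C2/y


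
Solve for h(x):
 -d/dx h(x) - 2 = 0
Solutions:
 h(x) = C1 - 2*x


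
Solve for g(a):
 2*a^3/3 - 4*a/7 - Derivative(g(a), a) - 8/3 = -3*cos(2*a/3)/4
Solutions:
 g(a) = C1 + a^4/6 - 2*a^2/7 - 8*a/3 + 9*sin(2*a/3)/8


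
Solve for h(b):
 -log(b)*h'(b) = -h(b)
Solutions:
 h(b) = C1*exp(li(b))


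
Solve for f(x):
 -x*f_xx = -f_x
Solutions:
 f(x) = C1 + C2*x^2


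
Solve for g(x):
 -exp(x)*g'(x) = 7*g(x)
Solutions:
 g(x) = C1*exp(7*exp(-x))


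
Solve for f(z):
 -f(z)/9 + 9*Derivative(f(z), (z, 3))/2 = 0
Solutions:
 f(z) = C3*exp(2^(1/3)*3^(2/3)*z/9) + (C1*sin(2^(1/3)*3^(1/6)*z/6) + C2*cos(2^(1/3)*3^(1/6)*z/6))*exp(-2^(1/3)*3^(2/3)*z/18)


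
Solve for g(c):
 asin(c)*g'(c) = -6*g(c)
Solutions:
 g(c) = C1*exp(-6*Integral(1/asin(c), c))


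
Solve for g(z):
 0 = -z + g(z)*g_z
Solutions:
 g(z) = -sqrt(C1 + z^2)
 g(z) = sqrt(C1 + z^2)


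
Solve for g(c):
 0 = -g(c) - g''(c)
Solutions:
 g(c) = C1*sin(c) + C2*cos(c)


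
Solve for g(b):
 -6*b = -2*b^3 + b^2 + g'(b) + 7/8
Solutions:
 g(b) = C1 + b^4/2 - b^3/3 - 3*b^2 - 7*b/8


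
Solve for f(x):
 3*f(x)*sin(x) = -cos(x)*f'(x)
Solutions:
 f(x) = C1*cos(x)^3


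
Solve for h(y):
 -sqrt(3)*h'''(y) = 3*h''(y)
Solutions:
 h(y) = C1 + C2*y + C3*exp(-sqrt(3)*y)


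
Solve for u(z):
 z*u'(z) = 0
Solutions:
 u(z) = C1


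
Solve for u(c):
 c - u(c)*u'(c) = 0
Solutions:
 u(c) = -sqrt(C1 + c^2)
 u(c) = sqrt(C1 + c^2)


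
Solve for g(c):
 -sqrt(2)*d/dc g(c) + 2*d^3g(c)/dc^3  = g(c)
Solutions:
 g(c) = C1*exp(-c*(2*2^(1/6)*3^(2/3)/(sqrt(3)*sqrt(27 - 4*sqrt(2)) + 9)^(1/3) + 6^(1/3)*(sqrt(3)*sqrt(27 - 4*sqrt(2)) + 9)^(1/3))/12)*sin(c*(-6*6^(1/6)/(sqrt(3)*sqrt(27 - 4*sqrt(2)) + 9)^(1/3) + 2^(1/3)*3^(5/6)*(sqrt(3)*sqrt(27 - 4*sqrt(2)) + 9)^(1/3))/12) + C2*exp(-c*(2*2^(1/6)*3^(2/3)/(sqrt(3)*sqrt(27 - 4*sqrt(2)) + 9)^(1/3) + 6^(1/3)*(sqrt(3)*sqrt(27 - 4*sqrt(2)) + 9)^(1/3))/12)*cos(c*(-6*6^(1/6)/(sqrt(3)*sqrt(27 - 4*sqrt(2)) + 9)^(1/3) + 2^(1/3)*3^(5/6)*(sqrt(3)*sqrt(27 - 4*sqrt(2)) + 9)^(1/3))/12) + C3*exp(c*(2*2^(1/6)*3^(2/3)/(sqrt(3)*sqrt(27 - 4*sqrt(2)) + 9)^(1/3) + 6^(1/3)*(sqrt(3)*sqrt(27 - 4*sqrt(2)) + 9)^(1/3))/6)


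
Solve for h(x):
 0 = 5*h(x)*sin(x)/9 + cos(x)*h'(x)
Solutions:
 h(x) = C1*cos(x)^(5/9)


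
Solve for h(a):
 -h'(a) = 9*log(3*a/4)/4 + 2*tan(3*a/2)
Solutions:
 h(a) = C1 - 9*a*log(a)/4 - 9*a*log(3)/4 + 9*a/4 + 9*a*log(2)/2 + 4*log(cos(3*a/2))/3


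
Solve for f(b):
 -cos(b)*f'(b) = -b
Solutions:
 f(b) = C1 + Integral(b/cos(b), b)


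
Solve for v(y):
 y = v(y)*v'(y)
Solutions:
 v(y) = -sqrt(C1 + y^2)
 v(y) = sqrt(C1 + y^2)


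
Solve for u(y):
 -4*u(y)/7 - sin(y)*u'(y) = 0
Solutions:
 u(y) = C1*(cos(y) + 1)^(2/7)/(cos(y) - 1)^(2/7)


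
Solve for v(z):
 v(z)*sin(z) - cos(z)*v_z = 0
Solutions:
 v(z) = C1/cos(z)


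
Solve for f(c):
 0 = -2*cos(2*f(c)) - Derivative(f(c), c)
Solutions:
 f(c) = -asin((C1 + exp(8*c))/(C1 - exp(8*c)))/2 + pi/2
 f(c) = asin((C1 + exp(8*c))/(C1 - exp(8*c)))/2


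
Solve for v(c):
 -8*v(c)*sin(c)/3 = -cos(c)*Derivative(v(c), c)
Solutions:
 v(c) = C1/cos(c)^(8/3)


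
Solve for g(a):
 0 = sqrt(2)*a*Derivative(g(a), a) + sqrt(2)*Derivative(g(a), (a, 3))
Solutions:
 g(a) = C1 + Integral(C2*airyai(-a) + C3*airybi(-a), a)


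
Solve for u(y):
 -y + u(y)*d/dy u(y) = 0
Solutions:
 u(y) = -sqrt(C1 + y^2)
 u(y) = sqrt(C1 + y^2)


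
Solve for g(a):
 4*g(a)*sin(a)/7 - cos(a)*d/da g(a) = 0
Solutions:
 g(a) = C1/cos(a)^(4/7)


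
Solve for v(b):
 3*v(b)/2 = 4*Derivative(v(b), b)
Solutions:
 v(b) = C1*exp(3*b/8)


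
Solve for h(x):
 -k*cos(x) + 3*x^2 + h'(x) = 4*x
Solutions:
 h(x) = C1 + k*sin(x) - x^3 + 2*x^2


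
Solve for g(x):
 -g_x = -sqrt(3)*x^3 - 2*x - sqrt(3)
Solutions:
 g(x) = C1 + sqrt(3)*x^4/4 + x^2 + sqrt(3)*x


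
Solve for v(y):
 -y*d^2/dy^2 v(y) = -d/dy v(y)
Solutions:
 v(y) = C1 + C2*y^2


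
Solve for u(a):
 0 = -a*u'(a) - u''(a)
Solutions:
 u(a) = C1 + C2*erf(sqrt(2)*a/2)


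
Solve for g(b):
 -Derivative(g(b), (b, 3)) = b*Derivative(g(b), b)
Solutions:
 g(b) = C1 + Integral(C2*airyai(-b) + C3*airybi(-b), b)


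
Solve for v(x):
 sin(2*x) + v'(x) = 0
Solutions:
 v(x) = C1 + cos(2*x)/2


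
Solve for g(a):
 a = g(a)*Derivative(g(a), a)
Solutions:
 g(a) = -sqrt(C1 + a^2)
 g(a) = sqrt(C1 + a^2)


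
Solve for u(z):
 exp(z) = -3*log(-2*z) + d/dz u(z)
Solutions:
 u(z) = C1 + 3*z*log(-z) + 3*z*(-1 + log(2)) + exp(z)


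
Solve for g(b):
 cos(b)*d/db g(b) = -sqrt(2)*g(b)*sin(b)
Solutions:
 g(b) = C1*cos(b)^(sqrt(2))


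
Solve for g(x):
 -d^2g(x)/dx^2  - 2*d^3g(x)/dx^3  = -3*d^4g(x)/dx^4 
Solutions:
 g(x) = C1 + C2*x + C3*exp(-x/3) + C4*exp(x)


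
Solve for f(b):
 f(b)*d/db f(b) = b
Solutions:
 f(b) = -sqrt(C1 + b^2)
 f(b) = sqrt(C1 + b^2)


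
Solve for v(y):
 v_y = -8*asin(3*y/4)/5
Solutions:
 v(y) = C1 - 8*y*asin(3*y/4)/5 - 8*sqrt(16 - 9*y^2)/15


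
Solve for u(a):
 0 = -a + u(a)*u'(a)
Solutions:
 u(a) = -sqrt(C1 + a^2)
 u(a) = sqrt(C1 + a^2)


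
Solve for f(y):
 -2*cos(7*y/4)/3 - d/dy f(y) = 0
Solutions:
 f(y) = C1 - 8*sin(7*y/4)/21


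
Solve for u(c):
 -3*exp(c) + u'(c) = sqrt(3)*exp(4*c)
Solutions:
 u(c) = C1 + sqrt(3)*exp(4*c)/4 + 3*exp(c)


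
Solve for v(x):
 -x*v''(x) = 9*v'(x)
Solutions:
 v(x) = C1 + C2/x^8


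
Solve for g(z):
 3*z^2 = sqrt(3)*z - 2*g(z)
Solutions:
 g(z) = z*(-3*z + sqrt(3))/2


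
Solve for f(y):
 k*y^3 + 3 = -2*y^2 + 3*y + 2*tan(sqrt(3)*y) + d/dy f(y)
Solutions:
 f(y) = C1 + k*y^4/4 + 2*y^3/3 - 3*y^2/2 + 3*y + 2*sqrt(3)*log(cos(sqrt(3)*y))/3


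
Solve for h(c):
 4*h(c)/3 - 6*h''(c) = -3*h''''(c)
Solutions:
 h(c) = C1*exp(-c*sqrt(1 - sqrt(5)/3)) + C2*exp(c*sqrt(1 - sqrt(5)/3)) + C3*exp(-c*sqrt(sqrt(5)/3 + 1)) + C4*exp(c*sqrt(sqrt(5)/3 + 1))


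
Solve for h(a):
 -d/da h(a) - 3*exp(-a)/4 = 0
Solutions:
 h(a) = C1 + 3*exp(-a)/4


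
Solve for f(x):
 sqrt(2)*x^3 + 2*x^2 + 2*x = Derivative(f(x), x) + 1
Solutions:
 f(x) = C1 + sqrt(2)*x^4/4 + 2*x^3/3 + x^2 - x


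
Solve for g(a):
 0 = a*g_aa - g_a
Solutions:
 g(a) = C1 + C2*a^2


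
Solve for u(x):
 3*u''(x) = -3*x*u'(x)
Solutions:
 u(x) = C1 + C2*erf(sqrt(2)*x/2)


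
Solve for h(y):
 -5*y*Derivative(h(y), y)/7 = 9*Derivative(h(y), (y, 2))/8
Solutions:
 h(y) = C1 + C2*erf(2*sqrt(35)*y/21)


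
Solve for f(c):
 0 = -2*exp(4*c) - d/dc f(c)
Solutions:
 f(c) = C1 - exp(4*c)/2


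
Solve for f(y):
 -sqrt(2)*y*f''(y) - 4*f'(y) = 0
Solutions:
 f(y) = C1 + C2*y^(1 - 2*sqrt(2))


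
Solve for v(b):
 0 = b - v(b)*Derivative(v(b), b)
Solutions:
 v(b) = -sqrt(C1 + b^2)
 v(b) = sqrt(C1 + b^2)


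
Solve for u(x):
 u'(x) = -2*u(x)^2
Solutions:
 u(x) = 1/(C1 + 2*x)


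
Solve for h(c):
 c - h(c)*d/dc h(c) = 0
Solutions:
 h(c) = -sqrt(C1 + c^2)
 h(c) = sqrt(C1 + c^2)


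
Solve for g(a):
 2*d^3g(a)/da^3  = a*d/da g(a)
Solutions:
 g(a) = C1 + Integral(C2*airyai(2^(2/3)*a/2) + C3*airybi(2^(2/3)*a/2), a)


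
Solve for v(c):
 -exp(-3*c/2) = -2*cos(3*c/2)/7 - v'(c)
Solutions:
 v(c) = C1 - 4*sin(3*c/2)/21 - 2*exp(-3*c/2)/3


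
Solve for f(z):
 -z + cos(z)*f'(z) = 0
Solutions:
 f(z) = C1 + Integral(z/cos(z), z)


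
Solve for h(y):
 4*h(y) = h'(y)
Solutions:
 h(y) = C1*exp(4*y)


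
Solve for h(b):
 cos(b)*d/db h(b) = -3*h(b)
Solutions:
 h(b) = C1*(sin(b) - 1)^(3/2)/(sin(b) + 1)^(3/2)


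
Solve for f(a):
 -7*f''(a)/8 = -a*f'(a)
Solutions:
 f(a) = C1 + C2*erfi(2*sqrt(7)*a/7)


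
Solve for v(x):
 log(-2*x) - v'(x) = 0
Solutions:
 v(x) = C1 + x*log(-x) + x*(-1 + log(2))


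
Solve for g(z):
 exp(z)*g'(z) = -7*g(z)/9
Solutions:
 g(z) = C1*exp(7*exp(-z)/9)


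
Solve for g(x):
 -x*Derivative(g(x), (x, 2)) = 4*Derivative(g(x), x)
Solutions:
 g(x) = C1 + C2/x^3


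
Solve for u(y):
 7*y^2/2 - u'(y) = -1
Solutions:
 u(y) = C1 + 7*y^3/6 + y


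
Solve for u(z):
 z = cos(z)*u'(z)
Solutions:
 u(z) = C1 + Integral(z/cos(z), z)


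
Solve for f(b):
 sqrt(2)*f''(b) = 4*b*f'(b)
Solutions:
 f(b) = C1 + C2*erfi(2^(1/4)*b)


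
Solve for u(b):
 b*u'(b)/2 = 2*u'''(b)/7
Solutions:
 u(b) = C1 + Integral(C2*airyai(14^(1/3)*b/2) + C3*airybi(14^(1/3)*b/2), b)


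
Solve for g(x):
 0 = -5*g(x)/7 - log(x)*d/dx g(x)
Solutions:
 g(x) = C1*exp(-5*li(x)/7)


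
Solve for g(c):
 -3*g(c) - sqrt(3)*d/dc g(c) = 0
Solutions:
 g(c) = C1*exp(-sqrt(3)*c)


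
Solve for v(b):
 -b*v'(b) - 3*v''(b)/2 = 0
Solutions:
 v(b) = C1 + C2*erf(sqrt(3)*b/3)


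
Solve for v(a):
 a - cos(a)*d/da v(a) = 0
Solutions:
 v(a) = C1 + Integral(a/cos(a), a)


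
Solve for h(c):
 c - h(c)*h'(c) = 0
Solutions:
 h(c) = -sqrt(C1 + c^2)
 h(c) = sqrt(C1 + c^2)


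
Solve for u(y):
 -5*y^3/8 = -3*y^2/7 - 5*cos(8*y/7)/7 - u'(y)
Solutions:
 u(y) = C1 + 5*y^4/32 - y^3/7 - 5*sin(8*y/7)/8


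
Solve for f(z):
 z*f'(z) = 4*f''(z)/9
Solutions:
 f(z) = C1 + C2*erfi(3*sqrt(2)*z/4)


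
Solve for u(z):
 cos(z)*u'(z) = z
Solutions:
 u(z) = C1 + Integral(z/cos(z), z)


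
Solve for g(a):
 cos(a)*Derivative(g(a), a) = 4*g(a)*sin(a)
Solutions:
 g(a) = C1/cos(a)^4


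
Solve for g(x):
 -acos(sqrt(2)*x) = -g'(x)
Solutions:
 g(x) = C1 + x*acos(sqrt(2)*x) - sqrt(2)*sqrt(1 - 2*x^2)/2


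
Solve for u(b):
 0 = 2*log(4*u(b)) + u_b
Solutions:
 Integral(1/(log(_y) + 2*log(2)), (_y, u(b)))/2 = C1 - b


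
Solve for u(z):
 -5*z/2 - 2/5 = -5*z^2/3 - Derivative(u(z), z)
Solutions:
 u(z) = C1 - 5*z^3/9 + 5*z^2/4 + 2*z/5


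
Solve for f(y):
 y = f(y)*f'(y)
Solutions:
 f(y) = -sqrt(C1 + y^2)
 f(y) = sqrt(C1 + y^2)


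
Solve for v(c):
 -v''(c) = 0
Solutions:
 v(c) = C1 + C2*c


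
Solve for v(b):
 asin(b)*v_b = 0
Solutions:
 v(b) = C1


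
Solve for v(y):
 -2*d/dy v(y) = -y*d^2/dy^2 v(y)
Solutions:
 v(y) = C1 + C2*y^3


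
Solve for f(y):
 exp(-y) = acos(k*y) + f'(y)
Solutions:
 f(y) = C1 - Piecewise((y*acos(k*y) + exp(-y) - sqrt(-k^2*y^2 + 1)/k, Ne(k, 0)), (pi*y/2 + exp(-y), True))


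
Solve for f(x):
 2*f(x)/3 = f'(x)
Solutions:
 f(x) = C1*exp(2*x/3)


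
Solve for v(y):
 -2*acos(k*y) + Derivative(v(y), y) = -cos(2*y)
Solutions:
 v(y) = C1 + 2*Piecewise((y*acos(k*y) - sqrt(-k^2*y^2 + 1)/k, Ne(k, 0)), (pi*y/2, True)) - sin(2*y)/2


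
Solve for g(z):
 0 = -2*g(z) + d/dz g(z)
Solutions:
 g(z) = C1*exp(2*z)


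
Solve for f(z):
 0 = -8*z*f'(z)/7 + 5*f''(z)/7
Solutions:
 f(z) = C1 + C2*erfi(2*sqrt(5)*z/5)


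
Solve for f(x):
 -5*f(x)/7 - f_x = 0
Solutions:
 f(x) = C1*exp(-5*x/7)


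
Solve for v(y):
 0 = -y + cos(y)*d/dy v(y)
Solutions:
 v(y) = C1 + Integral(y/cos(y), y)


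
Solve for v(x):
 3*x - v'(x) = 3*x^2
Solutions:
 v(x) = C1 - x^3 + 3*x^2/2


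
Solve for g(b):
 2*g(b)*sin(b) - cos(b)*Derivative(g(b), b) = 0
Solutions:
 g(b) = C1/cos(b)^2


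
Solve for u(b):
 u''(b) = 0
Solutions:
 u(b) = C1 + C2*b


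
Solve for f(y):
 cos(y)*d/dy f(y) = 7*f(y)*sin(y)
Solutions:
 f(y) = C1/cos(y)^7


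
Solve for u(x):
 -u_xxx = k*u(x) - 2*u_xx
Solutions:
 u(x) = C1*exp(x*(-(27*k/2 + sqrt((27*k - 16)^2 - 256)/2 - 8)^(1/3) + 2 - 4/(27*k/2 + sqrt((27*k - 16)^2 - 256)/2 - 8)^(1/3))/3) + C2*exp(x*((27*k/2 + sqrt((27*k - 16)^2 - 256)/2 - 8)^(1/3) - sqrt(3)*I*(27*k/2 + sqrt((27*k - 16)^2 - 256)/2 - 8)^(1/3) + 4 - 16/((-1 + sqrt(3)*I)*(27*k/2 + sqrt((27*k - 16)^2 - 256)/2 - 8)^(1/3)))/6) + C3*exp(x*((27*k/2 + sqrt((27*k - 16)^2 - 256)/2 - 8)^(1/3) + sqrt(3)*I*(27*k/2 + sqrt((27*k - 16)^2 - 256)/2 - 8)^(1/3) + 4 + 16/((1 + sqrt(3)*I)*(27*k/2 + sqrt((27*k - 16)^2 - 256)/2 - 8)^(1/3)))/6)


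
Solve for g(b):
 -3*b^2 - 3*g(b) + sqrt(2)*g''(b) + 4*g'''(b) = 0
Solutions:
 g(b) = C1*exp(-b*(2^(2/3)/(-sqrt(2) + sqrt(-2 + (324 - sqrt(2))^2) + 324)^(1/3) + 2*sqrt(2) + 2^(1/3)*(-sqrt(2) + sqrt(-2 + (324 - sqrt(2))^2) + 324)^(1/3))/24)*sin(2^(1/3)*sqrt(3)*b*(-(-sqrt(2) + sqrt(-2 + (324 - sqrt(2))^2) + 324)^(1/3) + 2^(1/3)/(-sqrt(2) + sqrt(-2 + (324 - sqrt(2))^2) + 324)^(1/3))/24) + C2*exp(-b*(2^(2/3)/(-sqrt(2) + sqrt(-2 + (324 - sqrt(2))^2) + 324)^(1/3) + 2*sqrt(2) + 2^(1/3)*(-sqrt(2) + sqrt(-2 + (324 - sqrt(2))^2) + 324)^(1/3))/24)*cos(2^(1/3)*sqrt(3)*b*(-(-sqrt(2) + sqrt(-2 + (324 - sqrt(2))^2) + 324)^(1/3) + 2^(1/3)/(-sqrt(2) + sqrt(-2 + (324 - sqrt(2))^2) + 324)^(1/3))/24) + C3*exp(b*(-sqrt(2) + 2^(2/3)/(-sqrt(2) + sqrt(-2 + (324 - sqrt(2))^2) + 324)^(1/3) + 2^(1/3)*(-sqrt(2) + sqrt(-2 + (324 - sqrt(2))^2) + 324)^(1/3))/12) - b^2 - 2*sqrt(2)/3


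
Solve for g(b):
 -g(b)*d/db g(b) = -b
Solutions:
 g(b) = -sqrt(C1 + b^2)
 g(b) = sqrt(C1 + b^2)


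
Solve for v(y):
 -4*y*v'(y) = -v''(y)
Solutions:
 v(y) = C1 + C2*erfi(sqrt(2)*y)


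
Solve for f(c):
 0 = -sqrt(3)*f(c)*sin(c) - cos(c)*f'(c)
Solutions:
 f(c) = C1*cos(c)^(sqrt(3))


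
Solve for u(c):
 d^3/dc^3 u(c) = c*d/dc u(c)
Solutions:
 u(c) = C1 + Integral(C2*airyai(c) + C3*airybi(c), c)


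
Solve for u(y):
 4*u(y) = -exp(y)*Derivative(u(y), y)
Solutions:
 u(y) = C1*exp(4*exp(-y))


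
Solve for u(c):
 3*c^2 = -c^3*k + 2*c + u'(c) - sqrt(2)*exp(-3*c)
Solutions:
 u(c) = C1 + c^4*k/4 + c^3 - c^2 - sqrt(2)*exp(-3*c)/3


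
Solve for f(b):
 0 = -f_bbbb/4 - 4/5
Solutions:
 f(b) = C1 + C2*b + C3*b^2 + C4*b^3 - 2*b^4/15


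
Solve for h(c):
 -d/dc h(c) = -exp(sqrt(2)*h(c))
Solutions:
 h(c) = sqrt(2)*(2*log(-1/(C1 + c)) - log(2))/4


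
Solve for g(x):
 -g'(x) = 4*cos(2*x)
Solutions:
 g(x) = C1 - 2*sin(2*x)


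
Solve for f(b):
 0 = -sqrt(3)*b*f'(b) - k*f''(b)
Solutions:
 f(b) = C1 + C2*sqrt(k)*erf(sqrt(2)*3^(1/4)*b*sqrt(1/k)/2)


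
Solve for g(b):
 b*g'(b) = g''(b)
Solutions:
 g(b) = C1 + C2*erfi(sqrt(2)*b/2)


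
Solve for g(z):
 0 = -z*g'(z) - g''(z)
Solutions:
 g(z) = C1 + C2*erf(sqrt(2)*z/2)


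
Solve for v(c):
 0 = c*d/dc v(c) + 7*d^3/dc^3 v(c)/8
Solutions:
 v(c) = C1 + Integral(C2*airyai(-2*7^(2/3)*c/7) + C3*airybi(-2*7^(2/3)*c/7), c)


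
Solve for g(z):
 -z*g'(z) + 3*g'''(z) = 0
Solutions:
 g(z) = C1 + Integral(C2*airyai(3^(2/3)*z/3) + C3*airybi(3^(2/3)*z/3), z)


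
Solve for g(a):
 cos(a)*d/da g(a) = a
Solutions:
 g(a) = C1 + Integral(a/cos(a), a)


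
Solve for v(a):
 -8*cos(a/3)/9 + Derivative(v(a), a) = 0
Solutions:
 v(a) = C1 + 8*sin(a/3)/3


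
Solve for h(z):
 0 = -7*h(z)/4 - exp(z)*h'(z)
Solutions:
 h(z) = C1*exp(7*exp(-z)/4)


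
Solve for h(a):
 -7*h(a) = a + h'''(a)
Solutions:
 h(a) = C3*exp(-7^(1/3)*a) - a/7 + (C1*sin(sqrt(3)*7^(1/3)*a/2) + C2*cos(sqrt(3)*7^(1/3)*a/2))*exp(7^(1/3)*a/2)


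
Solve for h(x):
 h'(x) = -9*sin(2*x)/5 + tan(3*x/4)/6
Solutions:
 h(x) = C1 - 2*log(cos(3*x/4))/9 + 9*cos(2*x)/10


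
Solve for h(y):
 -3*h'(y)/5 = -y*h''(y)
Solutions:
 h(y) = C1 + C2*y^(8/5)


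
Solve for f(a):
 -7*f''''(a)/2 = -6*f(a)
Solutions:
 f(a) = C1*exp(-sqrt(2)*3^(1/4)*7^(3/4)*a/7) + C2*exp(sqrt(2)*3^(1/4)*7^(3/4)*a/7) + C3*sin(sqrt(2)*3^(1/4)*7^(3/4)*a/7) + C4*cos(sqrt(2)*3^(1/4)*7^(3/4)*a/7)


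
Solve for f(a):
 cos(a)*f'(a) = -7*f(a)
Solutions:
 f(a) = C1*sqrt(sin(a) - 1)*(sin(a)^3 - 3*sin(a)^2 + 3*sin(a) - 1)/(sqrt(sin(a) + 1)*(sin(a)^3 + 3*sin(a)^2 + 3*sin(a) + 1))


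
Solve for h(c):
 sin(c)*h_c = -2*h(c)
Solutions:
 h(c) = C1*(cos(c) + 1)/(cos(c) - 1)


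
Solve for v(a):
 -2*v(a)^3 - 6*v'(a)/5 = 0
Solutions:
 v(a) = -sqrt(6)*sqrt(-1/(C1 - 5*a))/2
 v(a) = sqrt(6)*sqrt(-1/(C1 - 5*a))/2


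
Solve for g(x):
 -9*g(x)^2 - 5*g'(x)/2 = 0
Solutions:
 g(x) = 5/(C1 + 18*x)


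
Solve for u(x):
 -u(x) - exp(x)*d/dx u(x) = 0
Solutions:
 u(x) = C1*exp(exp(-x))


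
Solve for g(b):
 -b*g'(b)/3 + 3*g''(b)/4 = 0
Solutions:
 g(b) = C1 + C2*erfi(sqrt(2)*b/3)


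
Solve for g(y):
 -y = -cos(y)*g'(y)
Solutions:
 g(y) = C1 + Integral(y/cos(y), y)


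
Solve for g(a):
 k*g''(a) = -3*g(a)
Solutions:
 g(a) = C1*exp(-sqrt(3)*a*sqrt(-1/k)) + C2*exp(sqrt(3)*a*sqrt(-1/k))


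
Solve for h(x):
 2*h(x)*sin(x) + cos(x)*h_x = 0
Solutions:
 h(x) = C1*cos(x)^2


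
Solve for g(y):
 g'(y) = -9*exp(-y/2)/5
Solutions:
 g(y) = C1 + 18*exp(-y/2)/5


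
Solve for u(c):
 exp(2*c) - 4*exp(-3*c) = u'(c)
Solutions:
 u(c) = C1 + exp(2*c)/2 + 4*exp(-3*c)/3


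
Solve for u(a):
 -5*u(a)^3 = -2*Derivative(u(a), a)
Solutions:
 u(a) = -sqrt(-1/(C1 + 5*a))
 u(a) = sqrt(-1/(C1 + 5*a))


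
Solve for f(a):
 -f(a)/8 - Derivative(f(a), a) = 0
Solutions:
 f(a) = C1*exp(-a/8)


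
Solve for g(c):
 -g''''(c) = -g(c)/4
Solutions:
 g(c) = C1*exp(-sqrt(2)*c/2) + C2*exp(sqrt(2)*c/2) + C3*sin(sqrt(2)*c/2) + C4*cos(sqrt(2)*c/2)


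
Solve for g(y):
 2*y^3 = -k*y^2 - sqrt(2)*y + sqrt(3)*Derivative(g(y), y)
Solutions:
 g(y) = C1 + sqrt(3)*k*y^3/9 + sqrt(3)*y^4/6 + sqrt(6)*y^2/6


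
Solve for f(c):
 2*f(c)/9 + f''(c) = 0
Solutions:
 f(c) = C1*sin(sqrt(2)*c/3) + C2*cos(sqrt(2)*c/3)


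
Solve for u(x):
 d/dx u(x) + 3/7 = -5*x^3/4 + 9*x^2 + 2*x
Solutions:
 u(x) = C1 - 5*x^4/16 + 3*x^3 + x^2 - 3*x/7


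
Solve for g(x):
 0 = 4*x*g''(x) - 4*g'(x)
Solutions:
 g(x) = C1 + C2*x^2


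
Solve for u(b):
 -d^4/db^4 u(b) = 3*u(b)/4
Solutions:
 u(b) = (C1*sin(3^(1/4)*b/2) + C2*cos(3^(1/4)*b/2))*exp(-3^(1/4)*b/2) + (C3*sin(3^(1/4)*b/2) + C4*cos(3^(1/4)*b/2))*exp(3^(1/4)*b/2)


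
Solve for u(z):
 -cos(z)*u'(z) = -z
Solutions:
 u(z) = C1 + Integral(z/cos(z), z)


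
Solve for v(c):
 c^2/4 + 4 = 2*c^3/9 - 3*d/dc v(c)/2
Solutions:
 v(c) = C1 + c^4/27 - c^3/18 - 8*c/3


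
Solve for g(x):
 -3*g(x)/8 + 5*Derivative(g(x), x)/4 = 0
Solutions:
 g(x) = C1*exp(3*x/10)


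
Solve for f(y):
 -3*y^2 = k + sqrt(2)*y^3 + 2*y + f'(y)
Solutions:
 f(y) = C1 - k*y - sqrt(2)*y^4/4 - y^3 - y^2


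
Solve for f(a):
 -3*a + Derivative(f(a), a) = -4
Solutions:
 f(a) = C1 + 3*a^2/2 - 4*a


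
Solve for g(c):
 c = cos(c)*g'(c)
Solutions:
 g(c) = C1 + Integral(c/cos(c), c)


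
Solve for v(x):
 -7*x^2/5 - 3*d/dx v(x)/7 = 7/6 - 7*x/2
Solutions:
 v(x) = C1 - 49*x^3/45 + 49*x^2/12 - 49*x/18


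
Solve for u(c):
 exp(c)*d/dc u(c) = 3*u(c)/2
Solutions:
 u(c) = C1*exp(-3*exp(-c)/2)


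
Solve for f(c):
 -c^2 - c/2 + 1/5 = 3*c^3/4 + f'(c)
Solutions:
 f(c) = C1 - 3*c^4/16 - c^3/3 - c^2/4 + c/5


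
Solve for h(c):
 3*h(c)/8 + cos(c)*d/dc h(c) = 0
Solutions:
 h(c) = C1*(sin(c) - 1)^(3/16)/(sin(c) + 1)^(3/16)


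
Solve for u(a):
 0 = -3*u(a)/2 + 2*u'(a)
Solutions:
 u(a) = C1*exp(3*a/4)


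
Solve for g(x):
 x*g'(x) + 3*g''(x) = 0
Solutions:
 g(x) = C1 + C2*erf(sqrt(6)*x/6)


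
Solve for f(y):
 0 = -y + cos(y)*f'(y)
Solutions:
 f(y) = C1 + Integral(y/cos(y), y)


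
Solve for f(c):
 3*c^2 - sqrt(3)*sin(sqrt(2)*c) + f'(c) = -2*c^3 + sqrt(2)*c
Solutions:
 f(c) = C1 - c^4/2 - c^3 + sqrt(2)*c^2/2 - sqrt(6)*cos(sqrt(2)*c)/2


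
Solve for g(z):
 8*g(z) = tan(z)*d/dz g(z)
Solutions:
 g(z) = C1*sin(z)^8


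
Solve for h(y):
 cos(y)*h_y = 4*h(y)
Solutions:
 h(y) = C1*(sin(y)^2 + 2*sin(y) + 1)/(sin(y)^2 - 2*sin(y) + 1)


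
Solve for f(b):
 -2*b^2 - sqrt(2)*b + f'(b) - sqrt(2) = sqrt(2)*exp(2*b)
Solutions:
 f(b) = C1 + 2*b^3/3 + sqrt(2)*b^2/2 + sqrt(2)*b + sqrt(2)*exp(2*b)/2


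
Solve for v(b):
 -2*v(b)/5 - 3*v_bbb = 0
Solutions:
 v(b) = C3*exp(-15^(2/3)*2^(1/3)*b/15) + (C1*sin(2^(1/3)*3^(1/6)*5^(2/3)*b/10) + C2*cos(2^(1/3)*3^(1/6)*5^(2/3)*b/10))*exp(15^(2/3)*2^(1/3)*b/30)


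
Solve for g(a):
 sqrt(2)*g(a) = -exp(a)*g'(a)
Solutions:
 g(a) = C1*exp(sqrt(2)*exp(-a))


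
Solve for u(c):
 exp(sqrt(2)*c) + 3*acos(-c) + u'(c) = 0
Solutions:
 u(c) = C1 - 3*c*acos(-c) - 3*sqrt(1 - c^2) - sqrt(2)*exp(sqrt(2)*c)/2


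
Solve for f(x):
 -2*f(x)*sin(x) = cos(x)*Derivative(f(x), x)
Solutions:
 f(x) = C1*cos(x)^2


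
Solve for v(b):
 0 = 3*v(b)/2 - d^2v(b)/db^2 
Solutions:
 v(b) = C1*exp(-sqrt(6)*b/2) + C2*exp(sqrt(6)*b/2)


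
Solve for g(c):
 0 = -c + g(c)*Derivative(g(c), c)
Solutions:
 g(c) = -sqrt(C1 + c^2)
 g(c) = sqrt(C1 + c^2)


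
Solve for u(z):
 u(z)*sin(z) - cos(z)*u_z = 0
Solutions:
 u(z) = C1/cos(z)


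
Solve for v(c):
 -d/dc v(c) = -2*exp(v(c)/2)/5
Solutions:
 v(c) = 2*log(-1/(C1 + 2*c)) + 2*log(10)


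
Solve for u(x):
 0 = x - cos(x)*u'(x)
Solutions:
 u(x) = C1 + Integral(x/cos(x), x)


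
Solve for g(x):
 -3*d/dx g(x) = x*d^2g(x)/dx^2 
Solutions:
 g(x) = C1 + C2/x^2


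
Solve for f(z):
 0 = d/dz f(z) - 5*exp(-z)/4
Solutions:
 f(z) = C1 - 5*exp(-z)/4


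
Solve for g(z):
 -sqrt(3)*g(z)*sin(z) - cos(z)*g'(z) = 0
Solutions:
 g(z) = C1*cos(z)^(sqrt(3))


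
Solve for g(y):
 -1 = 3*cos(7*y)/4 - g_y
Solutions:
 g(y) = C1 + y + 3*sin(7*y)/28


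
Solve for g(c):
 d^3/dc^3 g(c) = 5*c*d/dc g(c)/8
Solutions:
 g(c) = C1 + Integral(C2*airyai(5^(1/3)*c/2) + C3*airybi(5^(1/3)*c/2), c)


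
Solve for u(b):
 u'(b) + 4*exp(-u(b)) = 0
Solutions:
 u(b) = log(C1 - 4*b)


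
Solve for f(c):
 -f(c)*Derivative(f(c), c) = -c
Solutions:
 f(c) = -sqrt(C1 + c^2)
 f(c) = sqrt(C1 + c^2)


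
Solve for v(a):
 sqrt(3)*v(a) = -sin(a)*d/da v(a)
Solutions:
 v(a) = C1*(cos(a) + 1)^(sqrt(3)/2)/(cos(a) - 1)^(sqrt(3)/2)


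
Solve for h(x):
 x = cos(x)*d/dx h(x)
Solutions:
 h(x) = C1 + Integral(x/cos(x), x)


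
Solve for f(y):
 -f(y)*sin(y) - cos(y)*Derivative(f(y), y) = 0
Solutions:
 f(y) = C1*cos(y)


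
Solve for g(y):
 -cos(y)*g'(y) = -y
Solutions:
 g(y) = C1 + Integral(y/cos(y), y)


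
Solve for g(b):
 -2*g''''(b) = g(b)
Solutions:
 g(b) = (C1*sin(2^(1/4)*b/2) + C2*cos(2^(1/4)*b/2))*exp(-2^(1/4)*b/2) + (C3*sin(2^(1/4)*b/2) + C4*cos(2^(1/4)*b/2))*exp(2^(1/4)*b/2)


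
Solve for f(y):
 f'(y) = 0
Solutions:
 f(y) = C1


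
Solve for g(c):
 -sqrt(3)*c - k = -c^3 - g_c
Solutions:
 g(c) = C1 - c^4/4 + sqrt(3)*c^2/2 + c*k


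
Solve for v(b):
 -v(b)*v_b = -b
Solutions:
 v(b) = -sqrt(C1 + b^2)
 v(b) = sqrt(C1 + b^2)


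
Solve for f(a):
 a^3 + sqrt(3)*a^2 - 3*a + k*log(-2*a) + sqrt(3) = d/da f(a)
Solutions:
 f(a) = C1 + a^4/4 + sqrt(3)*a^3/3 - 3*a^2/2 + a*k*log(-a) + a*(-k + k*log(2) + sqrt(3))


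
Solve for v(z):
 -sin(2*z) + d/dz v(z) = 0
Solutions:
 v(z) = C1 - cos(2*z)/2


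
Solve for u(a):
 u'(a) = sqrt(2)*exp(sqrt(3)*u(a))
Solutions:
 u(a) = sqrt(3)*(2*log(-1/(C1 + sqrt(2)*a)) - log(3))/6


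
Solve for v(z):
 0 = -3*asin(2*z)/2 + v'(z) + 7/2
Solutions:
 v(z) = C1 + 3*z*asin(2*z)/2 - 7*z/2 + 3*sqrt(1 - 4*z^2)/4


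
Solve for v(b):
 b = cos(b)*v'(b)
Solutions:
 v(b) = C1 + Integral(b/cos(b), b)


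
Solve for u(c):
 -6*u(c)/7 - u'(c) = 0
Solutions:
 u(c) = C1*exp(-6*c/7)


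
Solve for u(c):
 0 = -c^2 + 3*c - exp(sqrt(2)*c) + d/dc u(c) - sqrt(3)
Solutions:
 u(c) = C1 + c^3/3 - 3*c^2/2 + sqrt(3)*c + sqrt(2)*exp(sqrt(2)*c)/2


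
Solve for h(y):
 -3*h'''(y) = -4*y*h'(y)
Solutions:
 h(y) = C1 + Integral(C2*airyai(6^(2/3)*y/3) + C3*airybi(6^(2/3)*y/3), y)
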